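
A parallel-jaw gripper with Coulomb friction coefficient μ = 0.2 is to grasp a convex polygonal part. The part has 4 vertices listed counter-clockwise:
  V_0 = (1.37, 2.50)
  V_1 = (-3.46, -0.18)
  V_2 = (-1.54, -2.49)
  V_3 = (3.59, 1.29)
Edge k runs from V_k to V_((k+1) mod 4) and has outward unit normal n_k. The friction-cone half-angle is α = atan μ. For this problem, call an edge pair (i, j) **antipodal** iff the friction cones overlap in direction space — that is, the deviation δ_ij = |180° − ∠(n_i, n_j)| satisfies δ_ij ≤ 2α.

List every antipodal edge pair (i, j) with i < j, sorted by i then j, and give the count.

α = atan 0.2 = 11.31°;  2α = 22.62°
n_0 = (-0.4852, +0.8744)
n_1 = (-0.7690, -0.6392)
n_2 = (+0.5932, -0.8051)
n_3 = (+0.4786, +0.8780)
  (0,1): δ = 79.29°  ·
  (0,2): δ = 7.36°  ✓
  (0,3): δ = 122.38°  ·
  (1,2): δ = 93.35°  ·
  (1,3): δ = 21.68°  ✓
  (2,3): δ = 64.98°  ·
antipodal pairs: 2

count = 2; pairs: (0,2), (1,3)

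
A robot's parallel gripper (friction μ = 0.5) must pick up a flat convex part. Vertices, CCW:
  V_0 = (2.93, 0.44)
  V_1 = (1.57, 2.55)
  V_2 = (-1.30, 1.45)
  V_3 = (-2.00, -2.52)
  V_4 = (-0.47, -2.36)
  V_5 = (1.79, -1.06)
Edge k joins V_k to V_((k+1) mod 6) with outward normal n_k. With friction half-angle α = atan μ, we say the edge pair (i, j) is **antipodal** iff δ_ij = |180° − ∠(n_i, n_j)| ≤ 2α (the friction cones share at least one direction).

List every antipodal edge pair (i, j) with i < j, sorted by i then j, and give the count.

count = 6; pairs: (0,2), (1,3), (1,4), (1,5), (2,4), (2,5)

α = atan 0.5 = 26.57°;  2α = 53.13°
n_0 = (+0.8405, +0.5418)
n_1 = (-0.3579, +0.9338)
n_2 = (-0.9848, +0.1736)
n_3 = (+0.1040, -0.9946)
n_4 = (+0.4986, -0.8668)
n_5 = (+0.7962, -0.6051)
  (0,1): δ = 101.83°  ·
  (0,2): δ = 42.80°  ✓
  (0,3): δ = 63.17°  ·
  (0,4): δ = 87.10°  ·
  (0,5): δ = 109.96°  ·
  (1,2): δ = 120.97°  ·
  (1,3): δ = 15.00°  ✓
  (1,4): δ = 8.94°  ✓
  (1,5): δ = 31.79°  ✓
  (2,3): δ = 74.03°  ·
  (2,4): δ = 50.09°  ✓
  (2,5): δ = 27.24°  ✓
  (3,4): δ = 156.06°  ·
  (3,5): δ = 133.20°  ·
  (4,5): δ = 157.14°  ·
antipodal pairs: 6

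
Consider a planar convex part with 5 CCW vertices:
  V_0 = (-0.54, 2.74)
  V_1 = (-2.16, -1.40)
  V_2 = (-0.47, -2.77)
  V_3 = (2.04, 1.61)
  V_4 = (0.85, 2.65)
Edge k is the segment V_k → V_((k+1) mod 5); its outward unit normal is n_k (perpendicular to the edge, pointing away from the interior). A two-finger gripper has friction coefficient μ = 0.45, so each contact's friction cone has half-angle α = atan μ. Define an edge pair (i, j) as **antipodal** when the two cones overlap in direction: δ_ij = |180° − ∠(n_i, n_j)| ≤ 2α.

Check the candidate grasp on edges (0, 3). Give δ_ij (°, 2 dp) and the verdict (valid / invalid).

δ = 70.22°, invalid

α = atan 0.45 = 24.23°;  2α = 48.46°
edge 0: e_0 = (-1.62, -4.14);  n_0 = (-0.9312, +0.3644)
edge 3: e_3 = (-1.19, +1.04);  n_3 = (+0.6581, +0.7530)
∠(n_0, n_3) = 109.78°
δ = |180° − 109.78°| = 70.22°
70.22° > 2α = 48.46°  →  invalid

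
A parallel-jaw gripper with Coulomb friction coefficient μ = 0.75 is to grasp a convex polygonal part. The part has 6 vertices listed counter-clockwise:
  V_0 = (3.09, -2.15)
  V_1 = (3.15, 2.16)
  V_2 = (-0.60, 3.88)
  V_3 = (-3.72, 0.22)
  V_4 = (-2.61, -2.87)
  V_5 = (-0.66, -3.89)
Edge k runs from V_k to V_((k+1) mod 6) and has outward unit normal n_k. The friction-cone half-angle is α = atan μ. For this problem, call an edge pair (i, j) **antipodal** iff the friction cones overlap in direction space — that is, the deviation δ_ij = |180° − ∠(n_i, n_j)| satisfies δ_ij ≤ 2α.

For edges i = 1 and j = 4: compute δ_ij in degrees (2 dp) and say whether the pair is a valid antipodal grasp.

δ = 2.97°, valid

α = atan 0.75 = 36.87°;  2α = 73.74°
edge 1: e_1 = (-3.75, +1.72);  n_1 = (+0.4169, +0.9090)
edge 4: e_4 = (+1.95, -1.02);  n_4 = (-0.4635, -0.8861)
∠(n_1, n_4) = 177.03°
δ = |180° − 177.03°| = 2.97°
2.97° ≤ 2α = 73.74°  →  valid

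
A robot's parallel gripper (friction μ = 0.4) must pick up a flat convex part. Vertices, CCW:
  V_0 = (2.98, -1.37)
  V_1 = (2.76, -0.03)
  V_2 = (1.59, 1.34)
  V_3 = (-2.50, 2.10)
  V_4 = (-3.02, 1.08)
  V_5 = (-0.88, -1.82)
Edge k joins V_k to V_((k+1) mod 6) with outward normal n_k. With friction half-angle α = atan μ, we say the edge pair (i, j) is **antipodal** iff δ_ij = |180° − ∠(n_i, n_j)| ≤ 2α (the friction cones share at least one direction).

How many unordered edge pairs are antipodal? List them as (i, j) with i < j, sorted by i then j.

count = 5; pairs: (0,3), (0,4), (1,4), (2,4), (2,5)

α = atan 0.4 = 21.80°;  2α = 43.60°
n_0 = (+0.9868, +0.1620)
n_1 = (+0.7604, +0.6494)
n_2 = (+0.1827, +0.9832)
n_3 = (-0.8909, +0.4542)
n_4 = (-0.8046, -0.5938)
n_5 = (+0.1158, -0.9933)
  (0,1): δ = 148.83°  ·
  (0,2): δ = 109.85°  ·
  (0,3): δ = 36.34°  ✓
  (0,4): δ = 27.10°  ✓
  (0,5): δ = 87.33°  ·
  (1,2): δ = 141.02°  ·
  (1,3): δ = 67.51°  ·
  (1,4): δ = 4.07°  ✓
  (1,5): δ = 56.15°  ·
  (2,3): δ = 106.49°  ·
  (2,4): δ = 43.05°  ✓
  (2,5): δ = 17.18°  ✓
  (3,4): δ = 116.56°  ·
  (3,5): δ = 56.34°  ·
  (4,5): δ = 119.78°  ·
antipodal pairs: 5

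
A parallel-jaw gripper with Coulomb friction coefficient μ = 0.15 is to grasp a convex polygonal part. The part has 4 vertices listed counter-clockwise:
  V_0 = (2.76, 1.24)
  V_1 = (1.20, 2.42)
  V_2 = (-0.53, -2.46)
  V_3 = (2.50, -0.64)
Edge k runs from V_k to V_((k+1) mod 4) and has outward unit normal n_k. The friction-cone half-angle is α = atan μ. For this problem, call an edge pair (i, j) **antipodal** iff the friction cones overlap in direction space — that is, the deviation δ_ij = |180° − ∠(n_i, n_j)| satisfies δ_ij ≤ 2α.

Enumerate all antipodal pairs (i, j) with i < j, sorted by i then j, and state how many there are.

count = 1; pairs: (1,3)

α = atan 0.15 = 8.53°;  2α = 17.06°
n_0 = (+0.6033, +0.7975)
n_1 = (-0.9425, +0.3341)
n_2 = (+0.5149, -0.8572)
n_3 = (+0.9906, -0.1370)
  (0,1): δ = 72.42°  ·
  (0,2): δ = 68.10°  ·
  (0,3): δ = 119.23°  ·
  (1,2): δ = 39.49°  ·
  (1,3): δ = 11.65°  ✓
  (2,3): δ = 128.87°  ·
antipodal pairs: 1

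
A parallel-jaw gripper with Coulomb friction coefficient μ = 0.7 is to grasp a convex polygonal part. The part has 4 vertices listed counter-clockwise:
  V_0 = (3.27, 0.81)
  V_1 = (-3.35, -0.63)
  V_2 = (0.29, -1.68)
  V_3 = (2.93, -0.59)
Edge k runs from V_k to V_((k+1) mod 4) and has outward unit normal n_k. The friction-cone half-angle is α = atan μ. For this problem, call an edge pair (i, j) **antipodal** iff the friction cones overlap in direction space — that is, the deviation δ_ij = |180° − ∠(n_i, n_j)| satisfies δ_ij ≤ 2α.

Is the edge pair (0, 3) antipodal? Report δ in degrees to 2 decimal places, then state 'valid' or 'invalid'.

δ = 64.08°, valid

α = atan 0.7 = 34.99°;  2α = 69.98°
edge 0: e_0 = (-6.62, -1.44);  n_0 = (-0.2126, +0.9771)
edge 3: e_3 = (+0.34, +1.40);  n_3 = (+0.9718, -0.2360)
∠(n_0, n_3) = 115.92°
δ = |180° − 115.92°| = 64.08°
64.08° ≤ 2α = 69.98°  →  valid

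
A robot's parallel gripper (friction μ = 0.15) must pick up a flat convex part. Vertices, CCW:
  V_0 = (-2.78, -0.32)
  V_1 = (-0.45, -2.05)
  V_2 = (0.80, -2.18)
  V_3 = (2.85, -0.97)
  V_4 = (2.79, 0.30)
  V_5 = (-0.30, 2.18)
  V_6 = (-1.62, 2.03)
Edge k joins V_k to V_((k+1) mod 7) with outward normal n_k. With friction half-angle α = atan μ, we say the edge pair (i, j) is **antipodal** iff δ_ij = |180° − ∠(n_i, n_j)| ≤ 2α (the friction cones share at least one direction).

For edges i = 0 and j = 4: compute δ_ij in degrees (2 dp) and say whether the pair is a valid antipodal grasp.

α = atan 0.15 = 8.53°;  2α = 17.06°
edge 0: e_0 = (+2.33, -1.73);  n_0 = (-0.5961, -0.8029)
edge 4: e_4 = (-3.09, +1.88);  n_4 = (+0.5198, +0.8543)
∠(n_0, n_4) = 174.72°
δ = |180° − 174.72°| = 5.28°
5.28° ≤ 2α = 17.06°  →  valid

δ = 5.28°, valid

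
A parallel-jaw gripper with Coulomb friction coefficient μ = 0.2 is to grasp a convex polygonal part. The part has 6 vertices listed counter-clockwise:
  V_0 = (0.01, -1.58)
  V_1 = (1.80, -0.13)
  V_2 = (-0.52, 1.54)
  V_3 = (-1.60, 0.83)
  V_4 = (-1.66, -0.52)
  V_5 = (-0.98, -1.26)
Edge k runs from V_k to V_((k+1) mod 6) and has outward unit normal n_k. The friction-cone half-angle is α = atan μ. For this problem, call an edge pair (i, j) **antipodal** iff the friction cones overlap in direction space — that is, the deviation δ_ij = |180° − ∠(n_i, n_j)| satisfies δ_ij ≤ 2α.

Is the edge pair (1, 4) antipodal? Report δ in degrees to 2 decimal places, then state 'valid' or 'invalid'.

δ = 11.67°, valid

α = atan 0.2 = 11.31°;  2α = 22.62°
edge 1: e_1 = (-2.32, +1.67);  n_1 = (+0.5842, +0.8116)
edge 4: e_4 = (+0.68, -0.74);  n_4 = (-0.7363, -0.6766)
∠(n_1, n_4) = 168.33°
δ = |180° − 168.33°| = 11.67°
11.67° ≤ 2α = 22.62°  →  valid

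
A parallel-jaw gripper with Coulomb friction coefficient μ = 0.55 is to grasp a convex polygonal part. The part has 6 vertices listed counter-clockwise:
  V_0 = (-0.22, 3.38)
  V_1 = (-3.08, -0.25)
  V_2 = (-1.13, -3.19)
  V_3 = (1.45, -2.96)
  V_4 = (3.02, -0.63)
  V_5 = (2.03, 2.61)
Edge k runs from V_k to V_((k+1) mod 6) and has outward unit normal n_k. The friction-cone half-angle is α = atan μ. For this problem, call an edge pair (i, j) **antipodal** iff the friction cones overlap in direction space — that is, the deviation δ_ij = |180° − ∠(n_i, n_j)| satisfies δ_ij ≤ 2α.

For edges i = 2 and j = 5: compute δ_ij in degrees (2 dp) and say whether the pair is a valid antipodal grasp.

δ = 23.99°, valid

α = atan 0.55 = 28.81°;  2α = 57.62°
edge 2: e_2 = (+2.58, +0.23);  n_2 = (+0.0888, -0.9960)
edge 5: e_5 = (-2.25, +0.77);  n_5 = (+0.3238, +0.9461)
∠(n_2, n_5) = 156.01°
δ = |180° − 156.01°| = 23.99°
23.99° ≤ 2α = 57.62°  →  valid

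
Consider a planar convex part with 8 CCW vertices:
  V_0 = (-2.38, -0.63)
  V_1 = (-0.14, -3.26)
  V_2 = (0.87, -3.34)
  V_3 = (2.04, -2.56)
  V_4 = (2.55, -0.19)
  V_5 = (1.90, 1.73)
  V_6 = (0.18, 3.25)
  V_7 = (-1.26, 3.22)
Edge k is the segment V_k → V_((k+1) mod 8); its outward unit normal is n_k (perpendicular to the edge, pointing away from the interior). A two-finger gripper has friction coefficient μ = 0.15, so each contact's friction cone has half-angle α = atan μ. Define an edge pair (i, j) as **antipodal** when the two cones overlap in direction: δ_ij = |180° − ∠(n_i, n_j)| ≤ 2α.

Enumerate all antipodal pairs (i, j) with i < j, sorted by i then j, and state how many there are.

α = atan 0.15 = 8.53°;  2α = 17.06°
n_0 = (-0.7613, -0.6484)
n_1 = (-0.0790, -0.9969)
n_2 = (+0.5547, -0.8321)
n_3 = (+0.9776, -0.2104)
n_4 = (+0.9472, +0.3207)
n_5 = (+0.6622, +0.7493)
n_6 = (-0.0208, +0.9998)
n_7 = (-0.9602, +0.2793)
  (0,1): δ = 134.95°  ·
  (0,2): δ = 96.73°  ·
  (0,3): δ = 52.57°  ·
  (0,4): δ = 21.72°  ·
  (0,5): δ = 8.11°  ✓
  (0,6): δ = 50.77°  ·
  (0,7): δ = 123.36°  ·
  (1,2): δ = 141.78°  ·
  (1,3): δ = 97.62°  ·
  (1,4): δ = 66.77°  ·
  (1,5): δ = 36.94°  ·
  (1,6): δ = 5.72°  ✓
  (1,7): δ = 78.31°  ·
  (2,3): δ = 135.83°  ·
  (2,4): δ = 104.99°  ·
  (2,5): δ = 75.16°  ·
  (2,6): δ = 32.50°  ·
  (2,7): δ = 40.09°  ·
  (3,4): δ = 149.15°  ·
  (3,5): δ = 119.32°  ·
  (3,6): δ = 76.66°  ·
  (3,7): δ = 4.08°  ✓
  (4,5): δ = 150.17°  ·
  (4,6): δ = 107.51°  ·
  (4,7): δ = 34.92°  ·
  (5,6): δ = 137.34°  ·
  (5,7): δ = 64.75°  ·
  (6,7): δ = 107.41°  ·
antipodal pairs: 3

count = 3; pairs: (0,5), (1,6), (3,7)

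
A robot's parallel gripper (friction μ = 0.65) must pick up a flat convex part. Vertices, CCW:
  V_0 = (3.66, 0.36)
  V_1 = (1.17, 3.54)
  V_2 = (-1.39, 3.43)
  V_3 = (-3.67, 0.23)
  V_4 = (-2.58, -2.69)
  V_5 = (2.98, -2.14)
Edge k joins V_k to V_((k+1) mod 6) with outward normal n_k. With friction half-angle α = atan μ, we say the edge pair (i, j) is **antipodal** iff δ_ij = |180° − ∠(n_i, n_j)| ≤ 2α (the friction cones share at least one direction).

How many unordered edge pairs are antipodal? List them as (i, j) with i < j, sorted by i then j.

α = atan 0.65 = 33.02°;  2α = 66.05°
n_0 = (+0.7873, +0.6165)
n_1 = (-0.0429, +0.9991)
n_2 = (-0.8144, +0.5803)
n_3 = (-0.9369, -0.3497)
n_4 = (+0.0984, -0.9951)
n_5 = (+0.9649, -0.2625)
  (0,1): δ = 125.60°  ·
  (0,2): δ = 73.53°  ·
  (0,3): δ = 17.59°  ✓
  (0,4): δ = 57.59°  ✓
  (0,5): δ = 126.72°  ·
  (1,2): δ = 127.93°  ·
  (1,3): δ = 71.99°  ·
  (1,4): δ = 3.19°  ✓
  (1,5): δ = 72.32°  ·
  (2,3): δ = 124.06°  ·
  (2,4): δ = 48.88°  ✓
  (2,5): δ = 20.25°  ✓
  (3,4): δ = 104.82°  ·
  (3,5): δ = 35.69°  ✓
  (4,5): δ = 110.87°  ·
antipodal pairs: 6

count = 6; pairs: (0,3), (0,4), (1,4), (2,4), (2,5), (3,5)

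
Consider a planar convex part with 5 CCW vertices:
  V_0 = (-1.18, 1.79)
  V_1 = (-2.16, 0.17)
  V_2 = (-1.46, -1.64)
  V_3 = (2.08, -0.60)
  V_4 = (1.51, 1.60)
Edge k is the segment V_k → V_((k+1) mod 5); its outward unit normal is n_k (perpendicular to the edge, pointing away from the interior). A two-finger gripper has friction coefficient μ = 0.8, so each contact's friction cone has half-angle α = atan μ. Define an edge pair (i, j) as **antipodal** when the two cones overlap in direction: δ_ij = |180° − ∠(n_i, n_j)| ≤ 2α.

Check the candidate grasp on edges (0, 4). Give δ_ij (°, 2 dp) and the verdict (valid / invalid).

δ = 117.13°, invalid

α = atan 0.8 = 38.66°;  2α = 77.32°
edge 0: e_0 = (-0.98, -1.62);  n_0 = (-0.8556, +0.5176)
edge 4: e_4 = (-2.69, +0.19);  n_4 = (+0.0705, +0.9975)
∠(n_0, n_4) = 62.87°
δ = |180° − 62.87°| = 117.13°
117.13° > 2α = 77.32°  →  invalid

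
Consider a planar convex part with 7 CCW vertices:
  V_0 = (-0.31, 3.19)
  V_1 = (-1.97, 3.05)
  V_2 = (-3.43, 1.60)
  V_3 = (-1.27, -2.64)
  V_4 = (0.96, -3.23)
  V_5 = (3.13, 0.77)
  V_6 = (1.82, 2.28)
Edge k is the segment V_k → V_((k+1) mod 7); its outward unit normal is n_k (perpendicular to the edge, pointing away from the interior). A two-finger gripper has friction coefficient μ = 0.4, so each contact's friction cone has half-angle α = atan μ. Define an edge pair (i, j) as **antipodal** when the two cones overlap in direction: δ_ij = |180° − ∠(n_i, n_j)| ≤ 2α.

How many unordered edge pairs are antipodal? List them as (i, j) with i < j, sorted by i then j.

α = atan 0.4 = 21.80°;  2α = 43.60°
n_0 = (-0.0840, +0.9965)
n_1 = (-0.7047, +0.7095)
n_2 = (-0.8910, -0.4539)
n_3 = (-0.2558, -0.9667)
n_4 = (+0.8790, -0.4768)
n_5 = (+0.7554, +0.6553)
n_6 = (+0.3929, +0.9196)
  (0,1): δ = 140.02°  ·
  (0,2): δ = 67.82°  ·
  (0,3): δ = 19.64°  ✓
  (0,4): δ = 56.70°  ·
  (0,5): δ = 126.12°  ·
  (0,6): δ = 152.05°  ·
  (1,2): δ = 107.81°  ·
  (1,3): δ = 59.62°  ·
  (1,4): δ = 16.72°  ✓
  (1,5): δ = 86.14°  ·
  (1,6): δ = 112.06°  ·
  (2,3): δ = 131.82°  ·
  (2,4): δ = 55.48°  ·
  (2,5): δ = 13.95°  ✓
  (2,6): δ = 39.87°  ✓
  (3,4): δ = 103.66°  ·
  (3,5): δ = 34.24°  ✓
  (3,6): δ = 8.31°  ✓
  (4,5): δ = 110.58°  ·
  (4,6): δ = 84.65°  ·
  (5,6): δ = 154.08°  ·
antipodal pairs: 6

count = 6; pairs: (0,3), (1,4), (2,5), (2,6), (3,5), (3,6)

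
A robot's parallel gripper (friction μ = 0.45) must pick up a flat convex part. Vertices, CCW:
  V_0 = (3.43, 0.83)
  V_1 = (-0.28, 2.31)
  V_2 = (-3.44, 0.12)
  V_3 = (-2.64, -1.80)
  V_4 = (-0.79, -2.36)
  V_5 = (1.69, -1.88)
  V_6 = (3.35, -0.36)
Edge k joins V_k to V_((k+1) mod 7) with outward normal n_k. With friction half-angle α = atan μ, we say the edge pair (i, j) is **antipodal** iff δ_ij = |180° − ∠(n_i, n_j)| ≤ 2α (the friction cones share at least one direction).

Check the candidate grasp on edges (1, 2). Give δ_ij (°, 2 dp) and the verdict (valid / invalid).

δ = 102.10°, invalid

α = atan 0.45 = 24.23°;  2α = 48.46°
edge 1: e_1 = (-3.16, -2.19);  n_1 = (-0.5696, +0.8219)
edge 2: e_2 = (+0.80, -1.92);  n_2 = (-0.9231, -0.3846)
∠(n_1, n_2) = 77.90°
δ = |180° − 77.90°| = 102.10°
102.10° > 2α = 48.46°  →  invalid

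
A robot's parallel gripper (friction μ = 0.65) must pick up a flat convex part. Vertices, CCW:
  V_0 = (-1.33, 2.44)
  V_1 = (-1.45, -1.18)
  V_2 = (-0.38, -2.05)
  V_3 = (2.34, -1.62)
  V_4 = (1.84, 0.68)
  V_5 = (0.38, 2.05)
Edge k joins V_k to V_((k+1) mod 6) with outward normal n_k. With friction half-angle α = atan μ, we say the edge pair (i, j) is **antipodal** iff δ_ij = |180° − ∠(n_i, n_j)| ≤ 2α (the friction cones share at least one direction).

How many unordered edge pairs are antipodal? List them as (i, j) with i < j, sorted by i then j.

α = atan 0.65 = 33.02°;  2α = 66.05°
n_0 = (-0.9995, +0.0331)
n_1 = (-0.6309, -0.7759)
n_2 = (+0.1561, -0.9877)
n_3 = (+0.9772, +0.2124)
n_4 = (+0.6843, +0.7292)
n_5 = (+0.2224, +0.9750)
  (0,1): δ = 127.22°  ·
  (0,2): δ = 79.12°  ·
  (0,3): δ = 14.16°  ✓
  (0,4): δ = 48.72°  ✓
  (0,5): δ = 79.05°  ·
  (1,2): δ = 131.90°  ·
  (1,3): δ = 38.62°  ✓
  (1,4): δ = 4.06°  ✓
  (1,5): δ = 26.27°  ✓
  (2,3): δ = 86.72°  ·
  (2,4): δ = 52.16°  ✓
  (2,5): δ = 21.83°  ✓
  (3,4): δ = 145.44°  ·
  (3,5): δ = 115.11°  ·
  (4,5): δ = 149.67°  ·
antipodal pairs: 7

count = 7; pairs: (0,3), (0,4), (1,3), (1,4), (1,5), (2,4), (2,5)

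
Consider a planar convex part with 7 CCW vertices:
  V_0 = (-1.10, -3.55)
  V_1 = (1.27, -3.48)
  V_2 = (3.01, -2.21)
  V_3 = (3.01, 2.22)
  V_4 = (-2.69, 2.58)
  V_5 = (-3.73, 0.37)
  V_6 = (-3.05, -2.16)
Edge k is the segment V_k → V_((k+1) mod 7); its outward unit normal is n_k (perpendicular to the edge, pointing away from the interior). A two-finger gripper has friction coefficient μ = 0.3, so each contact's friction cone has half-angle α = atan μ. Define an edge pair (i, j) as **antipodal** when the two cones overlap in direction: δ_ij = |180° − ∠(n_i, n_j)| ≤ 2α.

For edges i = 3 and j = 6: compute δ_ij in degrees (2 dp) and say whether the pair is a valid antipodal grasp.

δ = 31.87°, valid

α = atan 0.3 = 16.70°;  2α = 33.40°
edge 3: e_3 = (-5.70, +0.36);  n_3 = (+0.0630, +0.9980)
edge 6: e_6 = (+1.95, -1.39);  n_6 = (-0.5804, -0.8143)
∠(n_3, n_6) = 148.13°
δ = |180° − 148.13°| = 31.87°
31.87° ≤ 2α = 33.40°  →  valid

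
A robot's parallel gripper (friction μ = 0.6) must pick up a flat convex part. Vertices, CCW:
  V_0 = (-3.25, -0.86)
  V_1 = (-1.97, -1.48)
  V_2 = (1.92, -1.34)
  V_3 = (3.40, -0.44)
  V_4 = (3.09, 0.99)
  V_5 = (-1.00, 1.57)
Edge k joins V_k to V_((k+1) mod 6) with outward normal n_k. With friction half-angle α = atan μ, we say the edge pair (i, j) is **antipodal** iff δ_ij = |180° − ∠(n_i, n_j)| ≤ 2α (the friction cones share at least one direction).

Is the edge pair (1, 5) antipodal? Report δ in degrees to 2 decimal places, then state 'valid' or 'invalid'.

δ = 45.14°, valid

α = atan 0.6 = 30.96°;  2α = 61.93°
edge 1: e_1 = (+3.89, +0.14);  n_1 = (+0.0360, -0.9994)
edge 5: e_5 = (-2.25, -2.43);  n_5 = (-0.7338, +0.6794)
∠(n_1, n_5) = 134.86°
δ = |180° − 134.86°| = 45.14°
45.14° ≤ 2α = 61.93°  →  valid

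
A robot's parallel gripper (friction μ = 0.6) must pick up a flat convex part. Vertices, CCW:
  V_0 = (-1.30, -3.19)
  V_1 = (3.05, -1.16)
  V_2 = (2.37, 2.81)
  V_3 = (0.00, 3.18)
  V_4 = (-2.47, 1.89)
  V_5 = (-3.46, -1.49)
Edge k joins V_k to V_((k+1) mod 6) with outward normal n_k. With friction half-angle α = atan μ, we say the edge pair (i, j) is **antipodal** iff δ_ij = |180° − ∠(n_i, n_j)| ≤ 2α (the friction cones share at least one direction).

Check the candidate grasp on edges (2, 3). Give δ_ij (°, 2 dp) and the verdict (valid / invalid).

δ = 143.55°, invalid

α = atan 0.6 = 30.96°;  2α = 61.93°
edge 2: e_2 = (-2.37, +0.37);  n_2 = (+0.1542, +0.9880)
edge 3: e_3 = (-2.47, -1.29);  n_3 = (-0.4629, +0.8864)
∠(n_2, n_3) = 36.45°
δ = |180° − 36.45°| = 143.55°
143.55° > 2α = 61.93°  →  invalid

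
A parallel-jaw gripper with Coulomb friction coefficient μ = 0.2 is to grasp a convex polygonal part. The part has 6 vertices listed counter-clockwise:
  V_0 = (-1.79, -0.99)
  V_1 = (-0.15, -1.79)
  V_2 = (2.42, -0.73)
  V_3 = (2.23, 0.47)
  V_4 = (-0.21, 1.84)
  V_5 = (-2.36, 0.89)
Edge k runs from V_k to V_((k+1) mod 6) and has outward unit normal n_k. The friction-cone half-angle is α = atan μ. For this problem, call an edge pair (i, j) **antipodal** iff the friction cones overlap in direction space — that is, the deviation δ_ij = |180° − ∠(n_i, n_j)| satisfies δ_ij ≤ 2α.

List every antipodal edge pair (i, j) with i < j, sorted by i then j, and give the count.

α = atan 0.2 = 11.31°;  2α = 22.62°
n_0 = (-0.4384, -0.8988)
n_1 = (+0.3813, -0.9245)
n_2 = (+0.9877, +0.1564)
n_3 = (+0.4896, +0.8720)
n_4 = (-0.4042, +0.9147)
n_5 = (-0.9570, -0.2901)
  (0,1): δ = 131.58°  ·
  (0,2): δ = 55.00°  ·
  (0,3): δ = 3.31°  ✓
  (0,4): δ = 49.84°  ·
  (0,5): δ = 132.87°  ·
  (1,2): δ = 103.42°  ·
  (1,3): δ = 51.73°  ·
  (1,4): δ = 1.42°  ✓
  (1,5): δ = 84.45°  ·
  (2,3): δ = 128.31°  ·
  (2,4): δ = 75.16°  ·
  (2,5): δ = 7.87°  ✓
  (3,4): δ = 126.85°  ·
  (3,5): δ = 43.82°  ·
  (4,5): δ = 96.97°  ·
antipodal pairs: 3

count = 3; pairs: (0,3), (1,4), (2,5)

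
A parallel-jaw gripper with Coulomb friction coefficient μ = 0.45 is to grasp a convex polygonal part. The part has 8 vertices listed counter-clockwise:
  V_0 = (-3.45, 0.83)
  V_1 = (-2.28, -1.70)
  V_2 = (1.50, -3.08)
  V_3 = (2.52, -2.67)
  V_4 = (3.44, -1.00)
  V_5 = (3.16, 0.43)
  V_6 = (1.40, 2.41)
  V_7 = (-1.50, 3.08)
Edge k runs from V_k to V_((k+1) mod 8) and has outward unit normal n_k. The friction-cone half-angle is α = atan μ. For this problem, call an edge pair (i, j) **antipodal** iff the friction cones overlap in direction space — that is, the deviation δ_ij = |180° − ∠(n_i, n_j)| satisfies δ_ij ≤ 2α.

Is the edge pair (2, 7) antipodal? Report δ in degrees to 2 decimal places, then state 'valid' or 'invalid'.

δ = 27.19°, valid

α = atan 0.45 = 24.23°;  2α = 48.46°
edge 2: e_2 = (+1.02, +0.41);  n_2 = (+0.3730, -0.9278)
edge 7: e_7 = (-1.95, -2.25);  n_7 = (-0.7557, +0.6549)
∠(n_2, n_7) = 152.81°
δ = |180° − 152.81°| = 27.19°
27.19° ≤ 2α = 48.46°  →  valid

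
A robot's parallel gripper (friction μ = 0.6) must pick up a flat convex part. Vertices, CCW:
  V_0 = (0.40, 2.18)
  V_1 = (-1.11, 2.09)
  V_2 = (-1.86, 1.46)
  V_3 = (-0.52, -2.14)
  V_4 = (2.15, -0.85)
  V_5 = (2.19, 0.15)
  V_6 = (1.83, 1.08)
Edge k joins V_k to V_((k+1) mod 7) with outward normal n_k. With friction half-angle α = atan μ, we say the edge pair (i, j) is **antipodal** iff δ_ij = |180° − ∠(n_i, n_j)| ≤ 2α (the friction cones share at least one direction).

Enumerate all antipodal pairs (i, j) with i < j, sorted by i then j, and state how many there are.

α = atan 0.6 = 30.96°;  2α = 61.93°
n_0 = (-0.0595, +0.9982)
n_1 = (-0.6432, +0.7657)
n_2 = (-0.9372, -0.3488)
n_3 = (+0.4350, -0.9004)
n_4 = (+0.9992, -0.0400)
n_5 = (+0.9326, +0.3610)
n_6 = (+0.6097, +0.7926)
  (0,1): δ = 143.38°  ·
  (0,2): δ = 72.99°  ·
  (0,3): δ = 22.38°  ✓
  (0,4): δ = 84.30°  ·
  (0,5): δ = 107.75°  ·
  (0,6): δ = 139.02°  ·
  (1,2): δ = 109.61°  ·
  (1,3): δ = 14.24°  ✓
  (1,4): δ = 47.68°  ✓
  (1,5): δ = 71.13°  ·
  (1,6): δ = 102.40°  ·
  (2,3): δ = 84.63°  ·
  (2,4): δ = 22.71°  ✓
  (2,5): δ = 0.74°  ✓
  (2,6): δ = 32.02°  ✓
  (3,4): δ = 118.08°  ·
  (3,5): δ = 94.63°  ·
  (3,6): δ = 63.36°  ·
  (4,5): δ = 156.55°  ·
  (4,6): δ = 125.28°  ·
  (5,6): δ = 148.73°  ·
antipodal pairs: 6

count = 6; pairs: (0,3), (1,3), (1,4), (2,4), (2,5), (2,6)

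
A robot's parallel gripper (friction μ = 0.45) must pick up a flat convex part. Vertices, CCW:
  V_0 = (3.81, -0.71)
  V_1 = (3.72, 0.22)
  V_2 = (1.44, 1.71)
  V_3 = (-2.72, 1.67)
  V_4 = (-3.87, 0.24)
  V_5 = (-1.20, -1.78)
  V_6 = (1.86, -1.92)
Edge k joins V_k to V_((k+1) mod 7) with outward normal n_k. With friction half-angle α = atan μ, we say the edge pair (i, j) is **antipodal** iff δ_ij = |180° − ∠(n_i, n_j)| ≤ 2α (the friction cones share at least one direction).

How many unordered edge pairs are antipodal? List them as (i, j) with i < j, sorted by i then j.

count = 8; pairs: (0,3), (0,4), (1,4), (1,5), (2,4), (2,5), (2,6), (3,6)

α = atan 0.45 = 24.23°;  2α = 48.46°
n_0 = (+0.9954, +0.0963)
n_1 = (+0.5471, +0.8371)
n_2 = (-0.0096, +1.0000)
n_3 = (-0.7793, +0.6267)
n_4 = (-0.6033, -0.7975)
n_5 = (-0.0457, -0.9990)
n_6 = (+0.5273, -0.8497)
  (0,1): δ = 128.69°  ·
  (0,2): δ = 94.98°  ·
  (0,3): δ = 44.33°  ✓
  (0,4): δ = 47.36°  ✓
  (0,5): δ = 81.85°  ·
  (0,6): δ = 116.29°  ·
  (1,2): δ = 146.28°  ·
  (1,3): δ = 95.64°  ·
  (1,4): δ = 3.94°  ✓
  (1,5): δ = 30.55°  ✓
  (1,6): δ = 64.99°  ·
  (2,3): δ = 129.36°  ·
  (2,4): δ = 37.66°  ✓
  (2,5): δ = 3.17°  ✓
  (2,6): δ = 31.27°  ✓
  (3,4): δ = 88.30°  ·
  (3,5): δ = 53.81°  ·
  (3,6): δ = 19.37°  ✓
  (4,5): δ = 145.51°  ·
  (4,6): δ = 111.07°  ·
  (5,6): δ = 145.56°  ·
antipodal pairs: 8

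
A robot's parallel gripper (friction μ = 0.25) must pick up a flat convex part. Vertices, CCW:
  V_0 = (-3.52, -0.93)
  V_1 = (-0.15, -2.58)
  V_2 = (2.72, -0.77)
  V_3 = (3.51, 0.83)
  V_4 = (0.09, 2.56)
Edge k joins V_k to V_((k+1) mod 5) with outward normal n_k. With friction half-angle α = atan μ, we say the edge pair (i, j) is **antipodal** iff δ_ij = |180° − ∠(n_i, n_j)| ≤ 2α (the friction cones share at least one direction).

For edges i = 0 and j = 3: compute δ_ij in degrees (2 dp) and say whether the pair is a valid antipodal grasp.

α = atan 0.25 = 14.04°;  2α = 28.07°
edge 0: e_0 = (+3.37, -1.65);  n_0 = (-0.4397, -0.8981)
edge 3: e_3 = (-3.42, +1.73);  n_3 = (+0.4514, +0.8923)
∠(n_0, n_3) = 179.25°
δ = |180° − 179.25°| = 0.75°
0.75° ≤ 2α = 28.07°  →  valid

δ = 0.75°, valid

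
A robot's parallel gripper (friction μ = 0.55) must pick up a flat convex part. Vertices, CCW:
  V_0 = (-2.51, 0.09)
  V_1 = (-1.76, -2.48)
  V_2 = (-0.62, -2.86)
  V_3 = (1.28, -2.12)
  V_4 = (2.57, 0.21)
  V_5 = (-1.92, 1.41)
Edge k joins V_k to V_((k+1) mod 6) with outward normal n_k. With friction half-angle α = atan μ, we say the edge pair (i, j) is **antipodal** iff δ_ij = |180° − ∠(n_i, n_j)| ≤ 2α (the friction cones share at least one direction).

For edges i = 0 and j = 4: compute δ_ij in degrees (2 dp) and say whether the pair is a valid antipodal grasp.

δ = 58.77°, invalid

α = atan 0.55 = 28.81°;  2α = 57.62°
edge 0: e_0 = (+0.75, -2.57);  n_0 = (-0.9600, -0.2801)
edge 4: e_4 = (-4.49, +1.20);  n_4 = (+0.2582, +0.9661)
∠(n_0, n_4) = 121.23°
δ = |180° − 121.23°| = 58.77°
58.77° > 2α = 57.62°  →  invalid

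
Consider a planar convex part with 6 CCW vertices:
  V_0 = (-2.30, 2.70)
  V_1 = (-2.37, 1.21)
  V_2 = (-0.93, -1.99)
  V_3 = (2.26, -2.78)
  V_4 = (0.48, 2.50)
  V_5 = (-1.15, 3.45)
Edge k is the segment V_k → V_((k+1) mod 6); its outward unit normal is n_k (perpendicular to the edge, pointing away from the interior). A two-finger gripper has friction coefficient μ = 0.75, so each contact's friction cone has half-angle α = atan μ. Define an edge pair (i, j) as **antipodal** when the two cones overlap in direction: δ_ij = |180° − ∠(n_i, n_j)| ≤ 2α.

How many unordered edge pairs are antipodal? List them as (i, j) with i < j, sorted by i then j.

count = 7; pairs: (0,3), (0,4), (1,3), (1,4), (2,3), (2,4), (2,5)

α = atan 0.75 = 36.87°;  2α = 73.74°
n_0 = (-0.9989, +0.0469)
n_1 = (-0.9119, -0.4104)
n_2 = (-0.2404, -0.9707)
n_3 = (+0.9476, +0.3195)
n_4 = (+0.5035, +0.8640)
n_5 = (-0.5463, +0.8376)
  (0,1): δ = 153.08°  ·
  (0,2): δ = 101.22°  ·
  (0,3): δ = 21.32°  ✓
  (0,4): δ = 62.46°  ✓
  (0,5): δ = 125.80°  ·
  (1,2): δ = 128.14°  ·
  (1,3): δ = 5.60°  ✓
  (1,4): δ = 35.54°  ✓
  (1,5): δ = 98.88°  ·
  (2,3): δ = 57.46°  ✓
  (2,4): δ = 16.33°  ✓
  (2,5): δ = 47.02°  ✓
  (3,4): δ = 138.86°  ·
  (3,5): δ = 75.52°  ·
  (4,5): δ = 116.65°  ·
antipodal pairs: 7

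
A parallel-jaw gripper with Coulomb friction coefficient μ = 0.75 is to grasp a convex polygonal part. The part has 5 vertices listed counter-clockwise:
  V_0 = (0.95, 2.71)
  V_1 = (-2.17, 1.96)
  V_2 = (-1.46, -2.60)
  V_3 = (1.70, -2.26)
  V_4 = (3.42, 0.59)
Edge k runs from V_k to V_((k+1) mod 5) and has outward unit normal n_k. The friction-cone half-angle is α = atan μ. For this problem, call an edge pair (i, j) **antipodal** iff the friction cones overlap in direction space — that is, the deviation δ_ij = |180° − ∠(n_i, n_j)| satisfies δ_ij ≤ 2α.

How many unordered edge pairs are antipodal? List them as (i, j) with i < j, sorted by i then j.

α = atan 0.75 = 36.87°;  2α = 73.74°
n_0 = (-0.2337, +0.9723)
n_1 = (-0.9881, -0.1538)
n_2 = (+0.1070, -0.9943)
n_3 = (+0.8562, -0.5167)
n_4 = (+0.6513, +0.7588)
  (0,1): δ = 94.67°  ·
  (0,2): δ = 7.38°  ✓
  (0,3): δ = 45.37°  ✓
  (0,4): δ = 125.84°  ·
  (1,2): δ = 92.71°  ·
  (1,3): δ = 39.96°  ✓
  (1,4): δ = 40.51°  ✓
  (2,3): δ = 127.25°  ·
  (2,4): δ = 46.78°  ✓
  (3,4): δ = 99.53°  ·
antipodal pairs: 5

count = 5; pairs: (0,2), (0,3), (1,3), (1,4), (2,4)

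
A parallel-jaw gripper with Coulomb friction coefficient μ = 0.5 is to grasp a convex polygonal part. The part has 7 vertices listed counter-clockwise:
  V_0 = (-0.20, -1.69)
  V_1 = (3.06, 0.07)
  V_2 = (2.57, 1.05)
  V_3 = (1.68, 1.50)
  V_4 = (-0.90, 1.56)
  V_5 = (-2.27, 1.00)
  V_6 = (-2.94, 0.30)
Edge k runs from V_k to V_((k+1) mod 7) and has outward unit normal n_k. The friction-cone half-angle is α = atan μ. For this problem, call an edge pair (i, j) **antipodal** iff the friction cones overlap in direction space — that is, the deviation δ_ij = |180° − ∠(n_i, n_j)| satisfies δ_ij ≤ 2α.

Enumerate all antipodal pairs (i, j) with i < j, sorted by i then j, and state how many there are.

α = atan 0.5 = 26.57°;  2α = 53.13°
n_0 = (+0.4751, -0.8800)
n_1 = (+0.8944, +0.4472)
n_2 = (+0.4512, +0.8924)
n_3 = (+0.0232, +0.9997)
n_4 = (-0.3784, +0.9257)
n_5 = (-0.7224, +0.6915)
n_6 = (-0.5876, -0.8091)
  (0,1): δ = 91.80°  ·
  (0,2): δ = 55.19°  ·
  (0,3): δ = 29.70°  ✓
  (0,4): δ = 6.13°  ✓
  (0,5): δ = 17.89°  ✓
  (0,6): δ = 115.65°  ·
  (1,2): δ = 143.39°  ·
  (1,3): δ = 117.90°  ·
  (1,4): δ = 94.33°  ·
  (1,5): δ = 70.31°  ·
  (1,6): δ = 27.44°  ✓
  (2,3): δ = 154.51°  ·
  (2,4): δ = 130.95°  ·
  (2,5): δ = 106.92°  ·
  (2,6): δ = 9.17°  ✓
  (3,4): δ = 156.44°  ·
  (3,5): δ = 132.41°  ·
  (3,6): δ = 34.66°  ✓
  (4,5): δ = 155.98°  ·
  (4,6): δ = 58.22°  ·
  (5,6): δ = 82.24°  ·
antipodal pairs: 6

count = 6; pairs: (0,3), (0,4), (0,5), (1,6), (2,6), (3,6)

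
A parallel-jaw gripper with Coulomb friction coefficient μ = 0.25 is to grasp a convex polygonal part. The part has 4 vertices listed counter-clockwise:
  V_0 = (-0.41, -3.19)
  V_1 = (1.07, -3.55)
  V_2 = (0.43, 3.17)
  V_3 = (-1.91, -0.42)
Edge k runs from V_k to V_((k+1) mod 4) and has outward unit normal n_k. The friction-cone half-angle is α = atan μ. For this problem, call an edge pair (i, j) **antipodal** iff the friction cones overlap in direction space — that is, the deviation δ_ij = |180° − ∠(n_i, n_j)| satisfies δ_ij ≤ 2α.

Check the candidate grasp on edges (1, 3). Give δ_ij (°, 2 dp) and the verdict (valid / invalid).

δ = 23.00°, valid

α = atan 0.25 = 14.04°;  2α = 28.07°
edge 1: e_1 = (-0.64, +6.72);  n_1 = (+0.9955, +0.0948)
edge 3: e_3 = (+1.50, -2.77);  n_3 = (-0.8793, -0.4762)
∠(n_1, n_3) = 157.00°
δ = |180° − 157.00°| = 23.00°
23.00° ≤ 2α = 28.07°  →  valid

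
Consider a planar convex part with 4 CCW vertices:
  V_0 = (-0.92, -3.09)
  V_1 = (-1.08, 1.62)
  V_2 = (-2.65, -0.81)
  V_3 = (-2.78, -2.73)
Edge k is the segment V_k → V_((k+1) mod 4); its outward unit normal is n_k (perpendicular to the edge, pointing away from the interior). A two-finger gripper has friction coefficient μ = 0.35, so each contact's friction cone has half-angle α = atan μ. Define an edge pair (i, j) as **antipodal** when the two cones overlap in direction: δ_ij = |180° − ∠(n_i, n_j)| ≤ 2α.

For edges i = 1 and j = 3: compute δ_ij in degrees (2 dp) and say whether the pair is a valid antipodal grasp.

δ = 68.09°, invalid

α = atan 0.35 = 19.29°;  2α = 38.58°
edge 1: e_1 = (-1.57, -2.43);  n_1 = (-0.8399, +0.5427)
edge 3: e_3 = (+1.86, -0.36);  n_3 = (-0.1900, -0.9818)
∠(n_1, n_3) = 111.91°
δ = |180° − 111.91°| = 68.09°
68.09° > 2α = 38.58°  →  invalid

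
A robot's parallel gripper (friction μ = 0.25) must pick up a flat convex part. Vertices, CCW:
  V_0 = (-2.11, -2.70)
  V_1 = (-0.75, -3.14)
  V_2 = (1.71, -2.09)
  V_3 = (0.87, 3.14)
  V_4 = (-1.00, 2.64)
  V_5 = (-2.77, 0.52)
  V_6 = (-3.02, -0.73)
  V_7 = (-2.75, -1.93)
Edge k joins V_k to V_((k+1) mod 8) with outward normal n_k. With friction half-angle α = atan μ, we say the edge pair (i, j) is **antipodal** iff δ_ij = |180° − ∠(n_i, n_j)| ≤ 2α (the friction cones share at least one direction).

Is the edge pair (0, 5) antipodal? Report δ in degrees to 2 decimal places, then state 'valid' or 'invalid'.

α = atan 0.25 = 14.04°;  2α = 28.07°
edge 0: e_0 = (+1.36, -0.44);  n_0 = (-0.3078, -0.9514)
edge 5: e_5 = (-0.25, -1.25);  n_5 = (-0.9806, +0.1961)
∠(n_0, n_5) = 83.38°
δ = |180° − 83.38°| = 96.62°
96.62° > 2α = 28.07°  →  invalid

δ = 96.62°, invalid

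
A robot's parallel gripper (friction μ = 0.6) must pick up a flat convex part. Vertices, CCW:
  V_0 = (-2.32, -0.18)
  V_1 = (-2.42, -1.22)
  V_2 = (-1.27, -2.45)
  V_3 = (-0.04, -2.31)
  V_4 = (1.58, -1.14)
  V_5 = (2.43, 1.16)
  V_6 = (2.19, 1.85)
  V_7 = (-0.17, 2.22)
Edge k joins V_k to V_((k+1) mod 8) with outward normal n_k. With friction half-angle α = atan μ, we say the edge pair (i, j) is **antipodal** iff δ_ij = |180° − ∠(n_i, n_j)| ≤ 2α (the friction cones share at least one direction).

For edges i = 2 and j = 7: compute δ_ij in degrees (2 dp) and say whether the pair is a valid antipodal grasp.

δ = 41.65°, valid

α = atan 0.6 = 30.96°;  2α = 61.93°
edge 2: e_2 = (+1.23, +0.14);  n_2 = (+0.1131, -0.9936)
edge 7: e_7 = (-2.15, -2.40);  n_7 = (-0.7448, +0.6672)
∠(n_2, n_7) = 138.35°
δ = |180° − 138.35°| = 41.65°
41.65° ≤ 2α = 61.93°  →  valid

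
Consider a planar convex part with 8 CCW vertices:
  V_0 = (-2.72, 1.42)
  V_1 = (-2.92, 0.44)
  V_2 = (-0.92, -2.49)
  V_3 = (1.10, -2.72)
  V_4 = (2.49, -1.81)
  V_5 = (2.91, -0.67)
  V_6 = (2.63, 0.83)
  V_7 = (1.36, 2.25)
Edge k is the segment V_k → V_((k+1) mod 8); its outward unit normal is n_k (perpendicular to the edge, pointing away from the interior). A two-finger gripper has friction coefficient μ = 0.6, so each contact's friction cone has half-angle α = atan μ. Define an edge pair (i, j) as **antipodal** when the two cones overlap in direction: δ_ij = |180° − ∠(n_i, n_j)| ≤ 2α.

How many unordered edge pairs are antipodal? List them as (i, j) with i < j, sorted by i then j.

count = 11; pairs: (0,3), (0,4), (0,5), (0,6), (1,4), (1,5), (1,6), (2,6), (2,7), (3,7), (4,7)

α = atan 0.6 = 30.96°;  2α = 61.93°
n_0 = (-0.9798, +0.2000)
n_1 = (-0.8259, -0.5638)
n_2 = (-0.1131, -0.9936)
n_3 = (+0.5477, -0.8367)
n_4 = (+0.9383, -0.3457)
n_5 = (+0.9830, +0.1835)
n_6 = (+0.7454, +0.6666)
n_7 = (-0.1993, +0.9799)
  (0,1): δ = 134.15°  ·
  (0,2): δ = 84.96°  ·
  (0,3): δ = 45.25°  ✓
  (0,4): δ = 8.69°  ✓
  (0,5): δ = 22.11°  ✓
  (0,6): δ = 53.34°  ✓
  (0,7): δ = 113.03°  ·
  (1,2): δ = 130.81°  ·
  (1,3): δ = 91.11°  ·
  (1,4): δ = 54.54°  ✓
  (1,5): δ = 23.74°  ✓
  (1,6): δ = 7.49°  ✓
  (1,7): δ = 67.18°  ·
  (2,3): δ = 140.29°  ·
  (2,4): δ = 103.73°  ·
  (2,5): δ = 72.93°  ·
  (2,6): δ = 41.70°  ✓
  (2,7): δ = 17.99°  ✓
  (3,4): δ = 143.44°  ·
  (3,5): δ = 112.64°  ·
  (3,6): δ = 81.40°  ·
  (3,7): δ = 21.71°  ✓
  (4,5): δ = 149.20°  ·
  (4,6): δ = 117.97°  ·
  (4,7): δ = 58.28°  ✓
  (5,6): δ = 148.77°  ·
  (5,7): δ = 89.07°  ·
  (6,7): δ = 120.31°  ·
antipodal pairs: 11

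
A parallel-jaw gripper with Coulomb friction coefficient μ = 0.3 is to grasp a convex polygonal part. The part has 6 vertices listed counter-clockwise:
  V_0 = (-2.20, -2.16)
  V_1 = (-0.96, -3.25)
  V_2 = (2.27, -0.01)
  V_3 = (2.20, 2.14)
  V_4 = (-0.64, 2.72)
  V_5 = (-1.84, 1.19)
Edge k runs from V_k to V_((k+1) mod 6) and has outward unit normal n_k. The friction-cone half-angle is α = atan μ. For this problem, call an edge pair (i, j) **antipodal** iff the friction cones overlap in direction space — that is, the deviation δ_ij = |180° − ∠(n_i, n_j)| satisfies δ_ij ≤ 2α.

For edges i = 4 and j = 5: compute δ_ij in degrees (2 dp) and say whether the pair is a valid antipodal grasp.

δ = 148.03°, invalid

α = atan 0.3 = 16.70°;  2α = 33.40°
edge 4: e_4 = (-1.20, -1.53);  n_4 = (-0.7869, +0.6171)
edge 5: e_5 = (-0.36, -3.35);  n_5 = (-0.9943, +0.1068)
∠(n_4, n_5) = 31.97°
δ = |180° − 31.97°| = 148.03°
148.03° > 2α = 33.40°  →  invalid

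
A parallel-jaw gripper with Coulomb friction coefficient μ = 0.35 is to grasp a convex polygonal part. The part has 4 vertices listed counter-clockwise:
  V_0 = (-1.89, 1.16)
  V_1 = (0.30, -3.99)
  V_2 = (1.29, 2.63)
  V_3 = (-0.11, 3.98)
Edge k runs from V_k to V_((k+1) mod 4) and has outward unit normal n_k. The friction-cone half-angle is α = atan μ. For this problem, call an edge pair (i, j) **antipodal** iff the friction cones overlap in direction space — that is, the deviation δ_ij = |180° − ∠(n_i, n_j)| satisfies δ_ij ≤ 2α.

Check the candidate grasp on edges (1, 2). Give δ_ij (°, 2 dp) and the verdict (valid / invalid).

α = atan 0.35 = 19.29°;  2α = 38.58°
edge 1: e_1 = (+0.99, +6.62);  n_1 = (+0.9890, -0.1479)
edge 2: e_2 = (-1.40, +1.35);  n_2 = (+0.6941, +0.7198)
∠(n_1, n_2) = 54.55°
δ = |180° − 54.55°| = 125.45°
125.45° > 2α = 38.58°  →  invalid

δ = 125.45°, invalid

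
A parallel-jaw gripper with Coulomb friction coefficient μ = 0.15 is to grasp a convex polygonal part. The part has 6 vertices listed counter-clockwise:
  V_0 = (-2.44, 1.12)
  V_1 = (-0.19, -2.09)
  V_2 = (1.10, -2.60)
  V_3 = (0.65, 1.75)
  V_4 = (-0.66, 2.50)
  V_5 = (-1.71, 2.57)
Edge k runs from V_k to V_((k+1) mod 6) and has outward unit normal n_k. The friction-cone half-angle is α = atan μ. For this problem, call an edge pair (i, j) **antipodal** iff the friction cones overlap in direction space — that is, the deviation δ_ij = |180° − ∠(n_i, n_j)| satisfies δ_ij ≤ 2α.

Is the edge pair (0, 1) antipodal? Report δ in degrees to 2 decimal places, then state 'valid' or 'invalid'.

δ = 146.60°, invalid

α = atan 0.15 = 8.53°;  2α = 17.06°
edge 0: e_0 = (+2.25, -3.21);  n_0 = (-0.8189, -0.5740)
edge 1: e_1 = (+1.29, -0.51);  n_1 = (-0.3677, -0.9300)
∠(n_0, n_1) = 33.40°
δ = |180° − 33.40°| = 146.60°
146.60° > 2α = 17.06°  →  invalid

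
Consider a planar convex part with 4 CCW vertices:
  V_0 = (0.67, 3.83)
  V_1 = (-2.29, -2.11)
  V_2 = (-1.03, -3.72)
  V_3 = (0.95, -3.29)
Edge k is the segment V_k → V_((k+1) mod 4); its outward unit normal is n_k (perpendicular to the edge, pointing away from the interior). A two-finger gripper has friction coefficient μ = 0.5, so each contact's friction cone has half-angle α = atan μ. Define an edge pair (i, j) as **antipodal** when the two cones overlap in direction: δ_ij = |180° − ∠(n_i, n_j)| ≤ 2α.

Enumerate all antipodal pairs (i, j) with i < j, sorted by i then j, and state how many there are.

count = 3; pairs: (0,2), (0,3), (1,3)

α = atan 0.5 = 26.57°;  2α = 53.13°
n_0 = (-0.8950, +0.4460)
n_1 = (-0.7875, -0.6163)
n_2 = (+0.2122, -0.9772)
n_3 = (+0.9992, +0.0393)
  (0,1): δ = 115.47°  ·
  (0,2): δ = 51.26°  ✓
  (0,3): δ = 28.74°  ✓
  (1,2): δ = 115.79°  ·
  (1,3): δ = 35.79°  ✓
  (2,3): δ = 100.00°  ·
antipodal pairs: 3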